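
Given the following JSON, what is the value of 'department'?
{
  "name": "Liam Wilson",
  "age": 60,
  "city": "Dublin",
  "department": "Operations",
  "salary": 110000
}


Looking up field 'department'
Value: Operations

Operations


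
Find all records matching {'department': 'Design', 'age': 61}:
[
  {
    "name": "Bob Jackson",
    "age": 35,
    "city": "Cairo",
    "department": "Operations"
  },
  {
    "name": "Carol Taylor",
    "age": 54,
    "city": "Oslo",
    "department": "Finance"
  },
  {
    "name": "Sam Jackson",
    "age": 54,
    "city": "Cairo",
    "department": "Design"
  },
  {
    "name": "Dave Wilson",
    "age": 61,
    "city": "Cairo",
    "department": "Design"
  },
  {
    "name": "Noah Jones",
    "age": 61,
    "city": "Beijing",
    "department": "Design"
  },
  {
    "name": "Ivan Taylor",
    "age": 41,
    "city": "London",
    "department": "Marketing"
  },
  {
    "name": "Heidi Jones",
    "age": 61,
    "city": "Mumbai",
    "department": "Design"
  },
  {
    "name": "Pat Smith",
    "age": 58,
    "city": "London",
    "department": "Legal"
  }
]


Search criteria: {'department': 'Design', 'age': 61}

Checking 8 records:
  Bob Jackson: {department: Operations, age: 35}
  Carol Taylor: {department: Finance, age: 54}
  Sam Jackson: {department: Design, age: 54}
  Dave Wilson: {department: Design, age: 61} <-- MATCH
  Noah Jones: {department: Design, age: 61} <-- MATCH
  Ivan Taylor: {department: Marketing, age: 41}
  Heidi Jones: {department: Design, age: 61} <-- MATCH
  Pat Smith: {department: Legal, age: 58}

Matches: ["Dave Wilson", "Noah Jones", "Heidi Jones"]

["Dave Wilson", "Noah Jones", "Heidi Jones"]


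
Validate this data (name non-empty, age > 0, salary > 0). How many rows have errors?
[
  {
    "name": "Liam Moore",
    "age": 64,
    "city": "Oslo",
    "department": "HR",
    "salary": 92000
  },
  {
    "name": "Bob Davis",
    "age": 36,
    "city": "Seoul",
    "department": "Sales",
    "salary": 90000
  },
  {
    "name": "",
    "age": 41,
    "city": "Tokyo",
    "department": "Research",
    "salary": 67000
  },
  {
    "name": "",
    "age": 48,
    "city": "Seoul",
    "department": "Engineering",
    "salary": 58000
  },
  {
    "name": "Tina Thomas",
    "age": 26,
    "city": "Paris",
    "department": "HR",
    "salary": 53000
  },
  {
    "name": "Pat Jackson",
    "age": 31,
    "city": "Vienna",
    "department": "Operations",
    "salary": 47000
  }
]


Validating 6 records:
Rules: name non-empty, age > 0, salary > 0

  Row 1 (Liam Moore): OK
  Row 2 (Bob Davis): OK
  Row 3 (???): empty name
  Row 4 (???): empty name
  Row 5 (Tina Thomas): OK
  Row 6 (Pat Jackson): OK

Total errors: 2

2 errors


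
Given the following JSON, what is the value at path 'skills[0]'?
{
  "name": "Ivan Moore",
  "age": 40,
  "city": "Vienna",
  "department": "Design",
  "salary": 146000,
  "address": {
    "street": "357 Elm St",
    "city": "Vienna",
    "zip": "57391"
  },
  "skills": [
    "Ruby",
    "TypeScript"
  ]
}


Query: skills[0]
Path: skills -> first element
Value: Ruby

Ruby


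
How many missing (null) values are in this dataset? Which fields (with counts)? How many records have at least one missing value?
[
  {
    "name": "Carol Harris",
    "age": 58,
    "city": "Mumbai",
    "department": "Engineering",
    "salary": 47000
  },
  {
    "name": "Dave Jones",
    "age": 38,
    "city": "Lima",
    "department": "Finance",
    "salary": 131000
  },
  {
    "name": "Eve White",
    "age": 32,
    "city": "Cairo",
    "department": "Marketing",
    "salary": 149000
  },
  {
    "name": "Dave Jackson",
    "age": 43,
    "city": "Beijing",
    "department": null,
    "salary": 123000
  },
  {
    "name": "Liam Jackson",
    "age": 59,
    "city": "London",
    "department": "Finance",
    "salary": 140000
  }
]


Checking for missing (null) values in 5 records:

  Carol Harris: complete
  Dave Jones: complete
  Eve White: complete
  Dave Jackson: department
  Liam Jackson: complete

Per field:
  name: 0 missing
  age: 0 missing
  city: 0 missing
  department: 1 missing
  salary: 0 missing

Total missing values: 1
Records with any missing: 1

1 missing values (department: 1); 1 incomplete records


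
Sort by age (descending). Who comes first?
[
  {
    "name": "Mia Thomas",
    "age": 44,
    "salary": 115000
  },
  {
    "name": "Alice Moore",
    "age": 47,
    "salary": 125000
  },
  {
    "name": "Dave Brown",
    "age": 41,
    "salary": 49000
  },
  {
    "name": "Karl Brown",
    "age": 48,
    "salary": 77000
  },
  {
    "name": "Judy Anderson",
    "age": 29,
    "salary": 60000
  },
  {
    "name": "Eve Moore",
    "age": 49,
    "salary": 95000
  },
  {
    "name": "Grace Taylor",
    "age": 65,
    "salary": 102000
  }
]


Sort by: age (descending)

Sorted order:
  1. Grace Taylor (age = 65)
  2. Eve Moore (age = 49)
  3. Karl Brown (age = 48)
  4. Alice Moore (age = 47)
  5. Mia Thomas (age = 44)
  6. Dave Brown (age = 41)
  7. Judy Anderson (age = 29)

First: Grace Taylor

Grace Taylor


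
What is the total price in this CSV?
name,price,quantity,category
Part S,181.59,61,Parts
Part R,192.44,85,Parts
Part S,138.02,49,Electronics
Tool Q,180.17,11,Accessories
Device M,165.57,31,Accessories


Computing total price:
Values: [181.59, 192.44, 138.02, 180.17, 165.57]
Sum = 857.79

857.79


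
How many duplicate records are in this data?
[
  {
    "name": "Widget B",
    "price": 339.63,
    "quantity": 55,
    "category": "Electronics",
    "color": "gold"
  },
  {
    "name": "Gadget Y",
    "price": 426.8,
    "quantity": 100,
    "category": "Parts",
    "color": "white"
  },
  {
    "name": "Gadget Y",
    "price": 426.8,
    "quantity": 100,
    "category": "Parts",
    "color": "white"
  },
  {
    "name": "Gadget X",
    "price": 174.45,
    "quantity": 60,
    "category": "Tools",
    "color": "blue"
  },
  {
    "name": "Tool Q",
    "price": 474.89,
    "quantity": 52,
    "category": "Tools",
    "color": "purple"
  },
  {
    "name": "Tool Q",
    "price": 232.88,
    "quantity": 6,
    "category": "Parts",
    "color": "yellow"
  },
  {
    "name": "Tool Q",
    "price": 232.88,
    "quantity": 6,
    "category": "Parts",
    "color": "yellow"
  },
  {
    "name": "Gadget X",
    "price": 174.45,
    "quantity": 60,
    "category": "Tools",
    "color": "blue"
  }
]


Checking 8 records for duplicates:

  Row 1: Widget B ($339.63, qty 55)
  Row 2: Gadget Y ($426.8, qty 100)
  Row 3: Gadget Y ($426.8, qty 100) <-- DUPLICATE
  Row 4: Gadget X ($174.45, qty 60)
  Row 5: Tool Q ($474.89, qty 52)
  Row 6: Tool Q ($232.88, qty 6)
  Row 7: Tool Q ($232.88, qty 6) <-- DUPLICATE
  Row 8: Gadget X ($174.45, qty 60) <-- DUPLICATE

Duplicates found: 3
Unique records: 5

3 duplicates, 5 unique


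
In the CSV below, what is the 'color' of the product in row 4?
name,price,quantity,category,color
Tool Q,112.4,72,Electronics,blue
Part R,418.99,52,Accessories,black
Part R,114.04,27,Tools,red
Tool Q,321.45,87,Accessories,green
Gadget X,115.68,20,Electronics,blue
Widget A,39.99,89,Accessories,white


Query: Row 4 ('Tool Q'), column 'color'
Value: green

green


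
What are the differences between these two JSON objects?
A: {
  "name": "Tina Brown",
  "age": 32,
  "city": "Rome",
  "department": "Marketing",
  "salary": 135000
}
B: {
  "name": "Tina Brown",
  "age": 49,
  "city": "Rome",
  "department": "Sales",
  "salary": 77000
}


Comparing each field (in key order):
  name: same
  age: DIFFERENT
  city: same
  department: DIFFERENT
  salary: DIFFERENT
Differences:
  age: 32 -> 49
  department: Marketing -> Sales
  salary: 135000 -> 77000

3 field(s) changed

3 changes: age, department, salary


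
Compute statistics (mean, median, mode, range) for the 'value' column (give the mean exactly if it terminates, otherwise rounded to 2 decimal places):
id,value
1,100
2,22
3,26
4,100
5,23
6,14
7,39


Data: [100, 22, 26, 100, 23, 14, 39]
Count: 7
Sum: 324
Mean: 324/7 ≈ 46.29 (rounded to 2 decimal places)
Sorted: [14, 22, 23, 26, 39, 100, 100]
Median: 26.0
Mode: 100 (2 times)
Range: 100 - 14 = 86
Min: 14, Max: 100

mean≈46.29, median=26.0, mode=100, range=86


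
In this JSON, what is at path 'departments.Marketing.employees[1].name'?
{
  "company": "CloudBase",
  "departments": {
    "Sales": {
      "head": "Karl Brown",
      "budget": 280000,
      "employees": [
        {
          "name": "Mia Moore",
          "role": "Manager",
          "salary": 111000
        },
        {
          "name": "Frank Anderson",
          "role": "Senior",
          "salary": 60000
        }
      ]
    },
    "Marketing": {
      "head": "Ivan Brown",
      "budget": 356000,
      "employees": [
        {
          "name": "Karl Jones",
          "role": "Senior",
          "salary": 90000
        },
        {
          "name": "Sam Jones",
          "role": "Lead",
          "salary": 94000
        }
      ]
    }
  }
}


Path: departments.Marketing.employees[1].name

Navigate:
  -> departments
  -> Marketing
  -> employees[1].name = 'Sam Jones'

Sam Jones


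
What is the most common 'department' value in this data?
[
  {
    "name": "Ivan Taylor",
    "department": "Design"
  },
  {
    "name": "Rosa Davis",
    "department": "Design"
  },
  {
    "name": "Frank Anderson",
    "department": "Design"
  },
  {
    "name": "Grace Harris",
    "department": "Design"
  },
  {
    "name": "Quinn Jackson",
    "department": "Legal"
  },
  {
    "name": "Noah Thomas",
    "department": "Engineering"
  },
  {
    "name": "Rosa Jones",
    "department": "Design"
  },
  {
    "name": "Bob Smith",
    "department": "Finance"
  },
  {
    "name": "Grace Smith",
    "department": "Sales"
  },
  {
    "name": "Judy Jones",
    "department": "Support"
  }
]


Counting 'department' values across 10 records:

  Design: 5 #####
  Legal: 1 #
  Engineering: 1 #
  Finance: 1 #
  Sales: 1 #
  Support: 1 #

Most common: Design (5 times)

Design (5 times)


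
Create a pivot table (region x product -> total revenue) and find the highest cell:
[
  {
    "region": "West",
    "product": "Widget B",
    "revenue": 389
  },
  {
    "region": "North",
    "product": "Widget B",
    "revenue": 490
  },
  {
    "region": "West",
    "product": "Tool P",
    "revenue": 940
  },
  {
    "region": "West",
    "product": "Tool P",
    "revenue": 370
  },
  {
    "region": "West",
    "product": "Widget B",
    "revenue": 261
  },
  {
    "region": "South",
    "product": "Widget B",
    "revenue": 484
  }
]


Pivot: region (rows) x product (columns) -> total revenue

     Tool P        Widget B    
North            0           490  
South            0           484  
West          1310           650  

Highest: West / Tool P = $1310

West / Tool P = $1310


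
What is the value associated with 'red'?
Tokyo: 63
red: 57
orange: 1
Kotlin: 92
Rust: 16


Looking up key 'red'
Value: 57

57


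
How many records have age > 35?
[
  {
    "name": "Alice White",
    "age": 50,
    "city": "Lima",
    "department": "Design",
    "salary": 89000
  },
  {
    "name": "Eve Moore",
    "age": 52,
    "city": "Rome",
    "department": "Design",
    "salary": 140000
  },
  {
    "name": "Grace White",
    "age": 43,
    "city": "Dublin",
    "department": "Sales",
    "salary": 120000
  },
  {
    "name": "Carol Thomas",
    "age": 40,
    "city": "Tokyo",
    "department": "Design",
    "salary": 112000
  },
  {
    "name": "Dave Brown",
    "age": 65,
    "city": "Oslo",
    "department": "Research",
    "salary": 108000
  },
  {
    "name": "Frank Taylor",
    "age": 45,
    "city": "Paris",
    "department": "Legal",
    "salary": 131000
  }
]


Data: 6 records
Condition: age > 35

Checking each record:
  Alice White: 50 MATCH
  Eve Moore: 52 MATCH
  Grace White: 43 MATCH
  Carol Thomas: 40 MATCH
  Dave Brown: 65 MATCH
  Frank Taylor: 45 MATCH

Count: 6

6


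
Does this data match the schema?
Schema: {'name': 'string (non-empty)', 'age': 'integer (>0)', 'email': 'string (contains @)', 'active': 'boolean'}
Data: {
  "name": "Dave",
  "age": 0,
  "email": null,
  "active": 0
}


Validating each field against schema:
  name: OK (non-empty string)
  age: FAIL (0 is not > 0)
  email: FAIL (null is not a string)
  active: FAIL (0 is not a boolean)

Result: INVALID (3 errors: age, email, active)

INVALID (3 errors: age, email, active)


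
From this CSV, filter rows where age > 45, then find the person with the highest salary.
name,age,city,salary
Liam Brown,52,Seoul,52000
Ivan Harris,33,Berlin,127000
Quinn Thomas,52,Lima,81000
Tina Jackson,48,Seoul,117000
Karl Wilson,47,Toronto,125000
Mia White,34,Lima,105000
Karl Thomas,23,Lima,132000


Filter: age > 45
Sort by: salary (descending)

Filtered records (4):
  Karl Wilson, age 47, salary $125000
  Tina Jackson, age 48, salary $117000
  Quinn Thomas, age 52, salary $81000
  Liam Brown, age 52, salary $52000

Highest salary: Karl Wilson ($125000)

Karl Wilson


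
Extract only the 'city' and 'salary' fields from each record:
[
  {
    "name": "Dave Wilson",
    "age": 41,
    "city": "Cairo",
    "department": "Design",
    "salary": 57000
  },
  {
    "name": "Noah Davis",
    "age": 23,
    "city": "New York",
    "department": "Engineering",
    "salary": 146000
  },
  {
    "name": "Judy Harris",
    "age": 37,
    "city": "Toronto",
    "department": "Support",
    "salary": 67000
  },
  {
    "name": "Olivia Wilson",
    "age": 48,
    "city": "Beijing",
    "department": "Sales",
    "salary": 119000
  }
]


Original: 4 records with fields: name, age, city, department, salary
Keep: ['city', 'salary']
Drop: ['name', 'age', 'department']
Result: 4 records, 2 fields each

[
  {
    "city": "Cairo",
    "salary": 57000
  },
  {
    "city": "New York",
    "salary": 146000
  },
  {
    "city": "Toronto",
    "salary": 67000
  },
  {
    "city": "Beijing",
    "salary": 119000
  }
]


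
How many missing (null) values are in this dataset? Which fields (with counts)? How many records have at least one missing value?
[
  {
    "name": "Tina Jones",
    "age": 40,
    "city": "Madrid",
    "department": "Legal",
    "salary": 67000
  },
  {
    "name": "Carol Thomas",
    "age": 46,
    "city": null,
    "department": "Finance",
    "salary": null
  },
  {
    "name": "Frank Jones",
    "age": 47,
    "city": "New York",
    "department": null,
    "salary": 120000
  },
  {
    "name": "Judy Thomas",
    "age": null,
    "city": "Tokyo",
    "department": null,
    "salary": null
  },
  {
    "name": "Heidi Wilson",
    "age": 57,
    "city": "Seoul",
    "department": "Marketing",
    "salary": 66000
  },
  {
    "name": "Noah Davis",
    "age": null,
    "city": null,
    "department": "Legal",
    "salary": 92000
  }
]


Checking for missing (null) values in 6 records:

  Tina Jones: complete
  Carol Thomas: city, salary
  Frank Jones: department
  Judy Thomas: age, department, salary
  Heidi Wilson: complete
  Noah Davis: age, city

Per field:
  name: 0 missing
  age: 2 missing
  city: 2 missing
  department: 2 missing
  salary: 2 missing

Total missing values: 8
Records with any missing: 4

8 missing values (age: 2, city: 2, department: 2, salary: 2); 4 incomplete records


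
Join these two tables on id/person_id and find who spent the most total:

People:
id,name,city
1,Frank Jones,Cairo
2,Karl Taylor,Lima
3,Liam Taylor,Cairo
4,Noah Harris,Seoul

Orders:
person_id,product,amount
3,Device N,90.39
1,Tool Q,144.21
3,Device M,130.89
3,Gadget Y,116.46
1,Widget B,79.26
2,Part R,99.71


Join on: people.id = orders.person_id

Joined rows:
  Liam Taylor (Cairo) bought Device N for $90.39
  Frank Jones (Cairo) bought Tool Q for $144.21
  Liam Taylor (Cairo) bought Device M for $130.89
  Liam Taylor (Cairo) bought Gadget Y for $116.46
  Frank Jones (Cairo) bought Widget B for $79.26
  Karl Taylor (Lima) bought Part R for $99.71

Total per person:
  Liam Taylor: $337.74
  Frank Jones: $223.47
  Karl Taylor: $99.71

Top spender: Liam Taylor ($337.74)

Liam Taylor ($337.74)


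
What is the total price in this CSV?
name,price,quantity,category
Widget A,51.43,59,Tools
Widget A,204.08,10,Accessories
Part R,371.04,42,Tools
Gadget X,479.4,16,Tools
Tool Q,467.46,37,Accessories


Computing total price:
Values: [51.43, 204.08, 371.04, 479.4, 467.46]
Sum = 1573.41

1573.41


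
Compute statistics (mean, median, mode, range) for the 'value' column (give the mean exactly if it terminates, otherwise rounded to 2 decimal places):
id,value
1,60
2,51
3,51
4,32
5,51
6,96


Data: [60, 51, 51, 32, 51, 96]
Count: 6
Sum: 341
Mean: 341/6 ≈ 56.83 (rounded to 2 decimal places)
Sorted: [32, 51, 51, 51, 60, 96]
Median: 51.0
Mode: 51 (3 times)
Range: 96 - 32 = 64
Min: 32, Max: 96

mean≈56.83, median=51.0, mode=51, range=64


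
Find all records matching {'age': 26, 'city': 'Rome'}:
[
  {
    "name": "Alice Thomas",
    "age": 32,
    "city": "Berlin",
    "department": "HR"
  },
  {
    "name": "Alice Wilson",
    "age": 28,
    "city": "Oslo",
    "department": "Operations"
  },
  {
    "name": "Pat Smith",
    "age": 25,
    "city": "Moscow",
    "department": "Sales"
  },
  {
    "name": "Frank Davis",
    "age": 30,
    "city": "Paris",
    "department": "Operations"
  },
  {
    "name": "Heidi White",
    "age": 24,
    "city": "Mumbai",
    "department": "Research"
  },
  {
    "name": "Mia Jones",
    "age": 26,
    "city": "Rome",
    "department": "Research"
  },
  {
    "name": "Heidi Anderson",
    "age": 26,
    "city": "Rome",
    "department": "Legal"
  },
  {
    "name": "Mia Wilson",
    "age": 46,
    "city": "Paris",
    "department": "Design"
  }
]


Search criteria: {'age': 26, 'city': 'Rome'}

Checking 8 records:
  Alice Thomas: {age: 32, city: Berlin}
  Alice Wilson: {age: 28, city: Oslo}
  Pat Smith: {age: 25, city: Moscow}
  Frank Davis: {age: 30, city: Paris}
  Heidi White: {age: 24, city: Mumbai}
  Mia Jones: {age: 26, city: Rome} <-- MATCH
  Heidi Anderson: {age: 26, city: Rome} <-- MATCH
  Mia Wilson: {age: 46, city: Paris}

Matches: ["Mia Jones", "Heidi Anderson"]

["Mia Jones", "Heidi Anderson"]


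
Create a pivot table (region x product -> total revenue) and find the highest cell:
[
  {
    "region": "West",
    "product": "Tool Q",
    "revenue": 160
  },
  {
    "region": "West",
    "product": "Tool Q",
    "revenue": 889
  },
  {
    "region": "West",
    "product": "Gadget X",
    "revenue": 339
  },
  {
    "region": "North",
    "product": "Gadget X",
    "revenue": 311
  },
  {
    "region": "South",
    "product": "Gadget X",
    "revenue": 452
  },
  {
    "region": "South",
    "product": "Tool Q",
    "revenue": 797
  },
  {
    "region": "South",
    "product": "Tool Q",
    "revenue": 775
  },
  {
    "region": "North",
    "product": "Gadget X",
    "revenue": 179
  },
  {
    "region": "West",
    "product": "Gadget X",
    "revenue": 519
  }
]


Pivot: region (rows) x product (columns) -> total revenue

     Gadget X      Tool Q      
North          490             0  
South          452          1572  
West           858          1049  

Highest: South / Tool Q = $1572

South / Tool Q = $1572


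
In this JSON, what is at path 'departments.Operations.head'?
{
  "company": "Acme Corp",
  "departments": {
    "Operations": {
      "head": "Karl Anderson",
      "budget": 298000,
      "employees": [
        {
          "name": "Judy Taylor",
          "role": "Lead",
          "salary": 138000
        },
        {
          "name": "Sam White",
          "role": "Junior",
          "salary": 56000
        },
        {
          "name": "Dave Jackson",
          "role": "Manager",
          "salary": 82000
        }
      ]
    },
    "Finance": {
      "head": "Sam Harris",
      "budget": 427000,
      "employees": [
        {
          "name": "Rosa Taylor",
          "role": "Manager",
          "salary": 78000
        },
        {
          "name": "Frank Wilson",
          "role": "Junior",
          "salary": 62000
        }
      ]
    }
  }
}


Path: departments.Operations.head

Navigate:
  -> departments
  -> Operations
  -> head = 'Karl Anderson'

Karl Anderson


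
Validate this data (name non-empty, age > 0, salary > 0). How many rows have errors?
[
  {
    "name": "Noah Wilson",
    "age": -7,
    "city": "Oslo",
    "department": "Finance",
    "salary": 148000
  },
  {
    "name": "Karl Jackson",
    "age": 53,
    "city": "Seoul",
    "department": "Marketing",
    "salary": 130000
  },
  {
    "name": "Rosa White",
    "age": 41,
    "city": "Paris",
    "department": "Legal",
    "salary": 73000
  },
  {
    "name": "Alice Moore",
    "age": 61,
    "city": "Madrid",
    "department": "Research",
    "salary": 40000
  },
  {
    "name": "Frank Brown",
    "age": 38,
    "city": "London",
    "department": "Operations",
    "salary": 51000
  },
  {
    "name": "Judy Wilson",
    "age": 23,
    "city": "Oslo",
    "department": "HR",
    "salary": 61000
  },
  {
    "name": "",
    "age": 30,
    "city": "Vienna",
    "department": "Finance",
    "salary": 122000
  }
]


Validating 7 records:
Rules: name non-empty, age > 0, salary > 0

  Row 1 (Noah Wilson): negative age: -7
  Row 2 (Karl Jackson): OK
  Row 3 (Rosa White): OK
  Row 4 (Alice Moore): OK
  Row 5 (Frank Brown): OK
  Row 6 (Judy Wilson): OK
  Row 7 (???): empty name

Total errors: 2

2 errors


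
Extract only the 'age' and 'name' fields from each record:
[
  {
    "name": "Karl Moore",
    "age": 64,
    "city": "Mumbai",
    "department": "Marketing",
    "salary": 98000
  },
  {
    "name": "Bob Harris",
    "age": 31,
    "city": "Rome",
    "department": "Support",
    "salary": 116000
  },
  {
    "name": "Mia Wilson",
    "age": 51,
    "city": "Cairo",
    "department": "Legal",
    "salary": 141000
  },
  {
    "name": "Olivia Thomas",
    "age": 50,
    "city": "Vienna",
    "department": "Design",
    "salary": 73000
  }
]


Original: 4 records with fields: name, age, city, department, salary
Keep: ['age', 'name']
Drop: ['city', 'department', 'salary']
Result: 4 records, 2 fields each

[
  {
    "age": 64,
    "name": "Karl Moore"
  },
  {
    "age": 31,
    "name": "Bob Harris"
  },
  {
    "age": 51,
    "name": "Mia Wilson"
  },
  {
    "age": 50,
    "name": "Olivia Thomas"
  }
]


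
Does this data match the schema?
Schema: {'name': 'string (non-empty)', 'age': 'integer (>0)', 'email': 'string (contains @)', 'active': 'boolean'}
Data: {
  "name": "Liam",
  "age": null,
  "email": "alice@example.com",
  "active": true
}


Validating each field against schema:
  name: OK (non-empty string)
  age: FAIL (null is not an integer)
  email: OK (string with @)
  active: OK (boolean)

Result: INVALID (1 error: age)

INVALID (1 error: age)


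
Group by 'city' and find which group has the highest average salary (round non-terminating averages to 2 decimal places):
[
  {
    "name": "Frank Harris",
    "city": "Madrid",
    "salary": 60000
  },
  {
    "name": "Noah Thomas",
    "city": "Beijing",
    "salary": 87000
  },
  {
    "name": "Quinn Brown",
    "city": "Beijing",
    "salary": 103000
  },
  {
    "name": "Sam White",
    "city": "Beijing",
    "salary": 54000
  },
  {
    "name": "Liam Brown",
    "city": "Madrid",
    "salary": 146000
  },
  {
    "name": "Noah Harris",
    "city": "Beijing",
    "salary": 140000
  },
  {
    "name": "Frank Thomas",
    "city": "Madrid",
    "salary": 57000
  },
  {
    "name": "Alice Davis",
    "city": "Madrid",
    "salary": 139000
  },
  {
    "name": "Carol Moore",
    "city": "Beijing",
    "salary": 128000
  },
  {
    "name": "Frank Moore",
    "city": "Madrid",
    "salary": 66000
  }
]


Group by: city

Groups:
  Beijing: 5 people, avg salary = 512000/5 = $102400
  Madrid: 5 people, avg salary = 468000/5 = $93600

Highest average salary: Beijing ($102400)

Beijing ($102400)


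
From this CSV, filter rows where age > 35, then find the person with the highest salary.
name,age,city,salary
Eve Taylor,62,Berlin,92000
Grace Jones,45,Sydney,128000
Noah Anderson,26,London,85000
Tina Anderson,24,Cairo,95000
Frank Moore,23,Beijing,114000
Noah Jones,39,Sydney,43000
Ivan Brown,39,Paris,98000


Filter: age > 35
Sort by: salary (descending)

Filtered records (4):
  Grace Jones, age 45, salary $128000
  Ivan Brown, age 39, salary $98000
  Eve Taylor, age 62, salary $92000
  Noah Jones, age 39, salary $43000

Highest salary: Grace Jones ($128000)

Grace Jones


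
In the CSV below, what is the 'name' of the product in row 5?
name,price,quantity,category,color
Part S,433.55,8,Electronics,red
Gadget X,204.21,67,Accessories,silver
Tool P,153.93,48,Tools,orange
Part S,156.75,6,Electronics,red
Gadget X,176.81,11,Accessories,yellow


Query: Row 5 ('Gadget X'), column 'name'
Value: Gadget X

Gadget X


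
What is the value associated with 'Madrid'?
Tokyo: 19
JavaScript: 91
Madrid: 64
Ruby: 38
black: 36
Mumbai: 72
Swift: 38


Looking up key 'Madrid'
Value: 64

64


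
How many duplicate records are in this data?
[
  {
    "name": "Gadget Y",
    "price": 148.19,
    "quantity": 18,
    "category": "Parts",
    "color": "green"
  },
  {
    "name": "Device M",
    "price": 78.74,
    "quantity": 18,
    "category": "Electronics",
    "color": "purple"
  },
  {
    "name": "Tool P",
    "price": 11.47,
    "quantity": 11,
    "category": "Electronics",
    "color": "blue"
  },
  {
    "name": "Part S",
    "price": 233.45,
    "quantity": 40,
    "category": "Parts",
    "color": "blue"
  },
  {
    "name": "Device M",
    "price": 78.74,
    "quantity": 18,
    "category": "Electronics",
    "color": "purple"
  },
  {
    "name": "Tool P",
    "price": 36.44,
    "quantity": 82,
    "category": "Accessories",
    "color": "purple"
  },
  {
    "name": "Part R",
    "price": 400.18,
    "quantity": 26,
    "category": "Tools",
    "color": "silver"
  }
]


Checking 7 records for duplicates:

  Row 1: Gadget Y ($148.19, qty 18)
  Row 2: Device M ($78.74, qty 18)
  Row 3: Tool P ($11.47, qty 11)
  Row 4: Part S ($233.45, qty 40)
  Row 5: Device M ($78.74, qty 18) <-- DUPLICATE
  Row 6: Tool P ($36.44, qty 82)
  Row 7: Part R ($400.18, qty 26)

Duplicates found: 1
Unique records: 6

1 duplicates, 6 unique


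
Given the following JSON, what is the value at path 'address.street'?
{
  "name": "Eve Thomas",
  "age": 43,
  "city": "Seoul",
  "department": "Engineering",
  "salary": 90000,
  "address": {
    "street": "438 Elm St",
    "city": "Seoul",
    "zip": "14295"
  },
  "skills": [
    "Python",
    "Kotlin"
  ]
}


Query: address.street
Path: address -> street
Value: 438 Elm St

438 Elm St


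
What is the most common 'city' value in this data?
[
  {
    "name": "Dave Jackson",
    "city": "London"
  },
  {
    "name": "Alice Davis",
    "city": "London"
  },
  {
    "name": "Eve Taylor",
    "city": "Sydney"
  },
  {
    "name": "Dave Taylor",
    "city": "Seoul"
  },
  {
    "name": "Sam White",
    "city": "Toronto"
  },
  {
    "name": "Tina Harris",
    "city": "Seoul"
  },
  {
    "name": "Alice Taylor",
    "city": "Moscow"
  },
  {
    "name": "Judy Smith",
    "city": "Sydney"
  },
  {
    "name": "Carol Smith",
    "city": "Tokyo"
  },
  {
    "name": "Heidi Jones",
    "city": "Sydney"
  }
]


Counting 'city' values across 10 records:

  Sydney: 3 ###
  London: 2 ##
  Seoul: 2 ##
  Toronto: 1 #
  Moscow: 1 #
  Tokyo: 1 #

Most common: Sydney (3 times)

Sydney (3 times)


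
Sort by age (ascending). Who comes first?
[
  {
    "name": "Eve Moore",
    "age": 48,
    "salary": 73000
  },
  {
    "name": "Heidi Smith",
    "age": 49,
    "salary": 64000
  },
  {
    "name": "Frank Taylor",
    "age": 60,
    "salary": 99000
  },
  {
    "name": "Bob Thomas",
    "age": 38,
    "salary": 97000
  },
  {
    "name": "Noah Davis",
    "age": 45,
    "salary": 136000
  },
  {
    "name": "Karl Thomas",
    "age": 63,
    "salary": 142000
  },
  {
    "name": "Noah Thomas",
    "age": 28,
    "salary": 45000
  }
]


Sort by: age (ascending)

Sorted order:
  1. Noah Thomas (age = 28)
  2. Bob Thomas (age = 38)
  3. Noah Davis (age = 45)
  4. Eve Moore (age = 48)
  5. Heidi Smith (age = 49)
  6. Frank Taylor (age = 60)
  7. Karl Thomas (age = 63)

First: Noah Thomas

Noah Thomas


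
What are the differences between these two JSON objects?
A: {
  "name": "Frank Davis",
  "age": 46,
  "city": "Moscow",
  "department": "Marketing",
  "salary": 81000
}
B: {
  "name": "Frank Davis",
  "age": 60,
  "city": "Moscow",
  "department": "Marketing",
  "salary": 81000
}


Comparing each field (in key order):
  name: same
  age: DIFFERENT
  city: same
  department: same
  salary: same
Differences:
  age: 46 -> 60

1 field(s) changed

1 change: age


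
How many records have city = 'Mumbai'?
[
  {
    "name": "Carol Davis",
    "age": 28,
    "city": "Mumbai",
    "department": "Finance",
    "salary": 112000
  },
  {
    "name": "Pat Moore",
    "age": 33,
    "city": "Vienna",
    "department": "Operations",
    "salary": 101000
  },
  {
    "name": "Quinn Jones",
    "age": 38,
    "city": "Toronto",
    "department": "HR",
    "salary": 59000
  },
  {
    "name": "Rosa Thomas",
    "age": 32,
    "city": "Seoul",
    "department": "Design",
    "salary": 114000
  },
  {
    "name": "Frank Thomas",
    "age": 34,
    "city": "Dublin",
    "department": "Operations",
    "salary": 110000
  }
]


Data: 5 records
Condition: city = 'Mumbai'

Checking each record:
  Carol Davis: Mumbai MATCH
  Pat Moore: Vienna
  Quinn Jones: Toronto
  Rosa Thomas: Seoul
  Frank Thomas: Dublin

Count: 1

1


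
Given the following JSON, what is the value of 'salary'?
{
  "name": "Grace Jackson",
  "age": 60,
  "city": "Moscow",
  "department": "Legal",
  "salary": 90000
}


Looking up field 'salary'
Value: 90000

90000


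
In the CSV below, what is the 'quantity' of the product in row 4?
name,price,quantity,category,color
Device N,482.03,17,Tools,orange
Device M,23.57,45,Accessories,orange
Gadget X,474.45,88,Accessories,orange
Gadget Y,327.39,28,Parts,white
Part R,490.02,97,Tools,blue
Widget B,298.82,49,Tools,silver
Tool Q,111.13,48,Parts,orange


Query: Row 4 ('Gadget Y'), column 'quantity'
Value: 28

28


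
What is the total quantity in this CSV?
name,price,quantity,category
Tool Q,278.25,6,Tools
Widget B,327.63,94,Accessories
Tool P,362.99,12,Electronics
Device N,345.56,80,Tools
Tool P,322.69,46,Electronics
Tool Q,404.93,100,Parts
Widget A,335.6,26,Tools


Computing total quantity:
Values: [6, 94, 12, 80, 46, 100, 26]
Sum = 364

364


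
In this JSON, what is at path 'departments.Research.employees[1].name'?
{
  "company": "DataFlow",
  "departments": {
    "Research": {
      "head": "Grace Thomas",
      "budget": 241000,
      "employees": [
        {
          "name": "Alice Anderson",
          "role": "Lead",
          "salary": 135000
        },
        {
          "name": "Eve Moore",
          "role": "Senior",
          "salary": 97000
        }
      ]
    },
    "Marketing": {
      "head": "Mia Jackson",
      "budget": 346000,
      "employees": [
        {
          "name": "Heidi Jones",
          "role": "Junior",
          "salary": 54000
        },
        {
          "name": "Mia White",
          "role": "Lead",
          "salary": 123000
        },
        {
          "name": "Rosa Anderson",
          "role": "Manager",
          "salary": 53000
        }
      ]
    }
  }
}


Path: departments.Research.employees[1].name

Navigate:
  -> departments
  -> Research
  -> employees[1].name = 'Eve Moore'

Eve Moore


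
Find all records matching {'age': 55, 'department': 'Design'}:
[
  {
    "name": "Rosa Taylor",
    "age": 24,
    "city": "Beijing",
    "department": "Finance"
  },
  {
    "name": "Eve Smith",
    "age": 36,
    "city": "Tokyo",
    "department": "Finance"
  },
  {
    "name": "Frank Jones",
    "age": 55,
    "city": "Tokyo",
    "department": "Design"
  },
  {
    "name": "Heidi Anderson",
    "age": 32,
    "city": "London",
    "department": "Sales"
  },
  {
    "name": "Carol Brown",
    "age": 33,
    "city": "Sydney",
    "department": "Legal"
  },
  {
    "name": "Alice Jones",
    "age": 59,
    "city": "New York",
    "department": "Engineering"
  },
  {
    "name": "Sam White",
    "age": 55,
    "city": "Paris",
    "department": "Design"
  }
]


Search criteria: {'age': 55, 'department': 'Design'}

Checking 7 records:
  Rosa Taylor: {age: 24, department: Finance}
  Eve Smith: {age: 36, department: Finance}
  Frank Jones: {age: 55, department: Design} <-- MATCH
  Heidi Anderson: {age: 32, department: Sales}
  Carol Brown: {age: 33, department: Legal}
  Alice Jones: {age: 59, department: Engineering}
  Sam White: {age: 55, department: Design} <-- MATCH

Matches: ["Frank Jones", "Sam White"]

["Frank Jones", "Sam White"]


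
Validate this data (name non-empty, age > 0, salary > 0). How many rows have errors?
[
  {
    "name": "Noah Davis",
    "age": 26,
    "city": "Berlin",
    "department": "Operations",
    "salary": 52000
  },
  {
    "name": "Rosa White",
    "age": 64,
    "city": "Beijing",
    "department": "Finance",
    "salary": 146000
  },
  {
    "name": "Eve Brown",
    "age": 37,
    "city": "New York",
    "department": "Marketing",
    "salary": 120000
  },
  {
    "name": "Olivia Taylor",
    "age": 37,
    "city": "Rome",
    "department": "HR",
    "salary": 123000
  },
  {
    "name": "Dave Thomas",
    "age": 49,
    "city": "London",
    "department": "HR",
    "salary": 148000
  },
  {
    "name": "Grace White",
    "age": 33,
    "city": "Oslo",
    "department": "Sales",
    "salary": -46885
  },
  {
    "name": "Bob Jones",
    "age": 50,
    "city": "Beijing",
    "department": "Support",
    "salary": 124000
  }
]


Validating 7 records:
Rules: name non-empty, age > 0, salary > 0

  Row 1 (Noah Davis): OK
  Row 2 (Rosa White): OK
  Row 3 (Eve Brown): OK
  Row 4 (Olivia Taylor): OK
  Row 5 (Dave Thomas): OK
  Row 6 (Grace White): negative salary: -46885
  Row 7 (Bob Jones): OK

Total errors: 1

1 errors


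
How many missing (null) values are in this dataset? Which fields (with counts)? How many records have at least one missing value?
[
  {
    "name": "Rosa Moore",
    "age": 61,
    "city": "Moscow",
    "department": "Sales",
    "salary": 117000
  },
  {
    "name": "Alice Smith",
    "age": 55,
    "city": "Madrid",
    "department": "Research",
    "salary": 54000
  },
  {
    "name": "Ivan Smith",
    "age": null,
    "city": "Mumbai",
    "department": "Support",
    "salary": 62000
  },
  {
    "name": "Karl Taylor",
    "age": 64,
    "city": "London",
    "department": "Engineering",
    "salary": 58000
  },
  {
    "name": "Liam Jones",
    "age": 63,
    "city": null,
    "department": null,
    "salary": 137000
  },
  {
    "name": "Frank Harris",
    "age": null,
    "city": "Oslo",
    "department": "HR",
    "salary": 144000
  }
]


Checking for missing (null) values in 6 records:

  Rosa Moore: complete
  Alice Smith: complete
  Ivan Smith: age
  Karl Taylor: complete
  Liam Jones: city, department
  Frank Harris: age

Per field:
  name: 0 missing
  age: 2 missing
  city: 1 missing
  department: 1 missing
  salary: 0 missing

Total missing values: 4
Records with any missing: 3

4 missing values (age: 2, city: 1, department: 1); 3 incomplete records


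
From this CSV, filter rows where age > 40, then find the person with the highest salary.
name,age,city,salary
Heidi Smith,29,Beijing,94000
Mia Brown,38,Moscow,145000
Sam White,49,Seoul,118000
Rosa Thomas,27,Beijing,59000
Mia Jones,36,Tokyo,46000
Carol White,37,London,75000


Filter: age > 40
Sort by: salary (descending)

Filtered records (1):
  Sam White, age 49, salary $118000

Highest salary: Sam White ($118000)

Sam White


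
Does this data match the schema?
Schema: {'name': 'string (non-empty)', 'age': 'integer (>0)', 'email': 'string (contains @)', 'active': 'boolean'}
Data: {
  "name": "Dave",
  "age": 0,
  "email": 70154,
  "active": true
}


Validating each field against schema:
  name: OK (non-empty string)
  age: FAIL (0 is not > 0)
  email: FAIL (70154 is not a string)
  active: OK (boolean)

Result: INVALID (2 errors: age, email)

INVALID (2 errors: age, email)


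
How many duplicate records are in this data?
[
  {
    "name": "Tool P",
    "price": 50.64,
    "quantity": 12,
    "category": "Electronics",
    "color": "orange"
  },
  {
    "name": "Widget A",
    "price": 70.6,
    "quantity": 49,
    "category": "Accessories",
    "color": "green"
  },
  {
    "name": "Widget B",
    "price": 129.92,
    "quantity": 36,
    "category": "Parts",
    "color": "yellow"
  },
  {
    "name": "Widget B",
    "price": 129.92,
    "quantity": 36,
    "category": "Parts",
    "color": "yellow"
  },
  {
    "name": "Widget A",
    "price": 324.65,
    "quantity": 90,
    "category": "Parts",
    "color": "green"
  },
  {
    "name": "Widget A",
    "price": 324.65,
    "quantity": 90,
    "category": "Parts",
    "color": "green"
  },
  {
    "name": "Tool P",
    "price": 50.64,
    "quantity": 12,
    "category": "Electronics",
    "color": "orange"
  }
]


Checking 7 records for duplicates:

  Row 1: Tool P ($50.64, qty 12)
  Row 2: Widget A ($70.6, qty 49)
  Row 3: Widget B ($129.92, qty 36)
  Row 4: Widget B ($129.92, qty 36) <-- DUPLICATE
  Row 5: Widget A ($324.65, qty 90)
  Row 6: Widget A ($324.65, qty 90) <-- DUPLICATE
  Row 7: Tool P ($50.64, qty 12) <-- DUPLICATE

Duplicates found: 3
Unique records: 4

3 duplicates, 4 unique


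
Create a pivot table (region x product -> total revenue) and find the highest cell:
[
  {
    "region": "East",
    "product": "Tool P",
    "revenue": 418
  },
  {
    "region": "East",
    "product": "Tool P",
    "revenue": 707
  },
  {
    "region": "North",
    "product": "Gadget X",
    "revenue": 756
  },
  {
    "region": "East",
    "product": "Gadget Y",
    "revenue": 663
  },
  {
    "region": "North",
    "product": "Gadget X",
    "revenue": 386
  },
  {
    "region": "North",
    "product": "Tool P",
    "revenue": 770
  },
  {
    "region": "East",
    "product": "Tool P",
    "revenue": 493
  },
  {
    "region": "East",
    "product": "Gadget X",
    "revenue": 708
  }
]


Pivot: region (rows) x product (columns) -> total revenue

     Gadget X      Gadget Y      Tool P      
East           708           663          1618  
North         1142             0           770  

Highest: East / Tool P = $1618

East / Tool P = $1618


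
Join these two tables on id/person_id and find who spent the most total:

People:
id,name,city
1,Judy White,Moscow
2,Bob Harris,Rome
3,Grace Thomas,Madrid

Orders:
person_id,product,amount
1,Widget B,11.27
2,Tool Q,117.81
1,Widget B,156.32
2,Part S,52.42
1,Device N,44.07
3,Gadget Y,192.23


Join on: people.id = orders.person_id

Joined rows:
  Judy White (Moscow) bought Widget B for $11.27
  Bob Harris (Rome) bought Tool Q for $117.81
  Judy White (Moscow) bought Widget B for $156.32
  Bob Harris (Rome) bought Part S for $52.42
  Judy White (Moscow) bought Device N for $44.07
  Grace Thomas (Madrid) bought Gadget Y for $192.23

Total per person:
  Judy White: $211.66
  Grace Thomas: $192.23
  Bob Harris: $170.23

Top spender: Judy White ($211.66)

Judy White ($211.66)


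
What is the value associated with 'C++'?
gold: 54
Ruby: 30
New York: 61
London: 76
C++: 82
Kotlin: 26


Looking up key 'C++'
Value: 82

82


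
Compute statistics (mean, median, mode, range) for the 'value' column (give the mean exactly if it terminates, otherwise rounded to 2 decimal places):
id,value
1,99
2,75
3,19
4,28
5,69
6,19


Data: [99, 75, 19, 28, 69, 19]
Count: 6
Sum: 309
Mean: 309/6 = 51.5
Sorted: [19, 19, 28, 69, 75, 99]
Median: 48.5
Mode: 19 (2 times)
Range: 99 - 19 = 80
Min: 19, Max: 99

mean=51.5, median=48.5, mode=19, range=80


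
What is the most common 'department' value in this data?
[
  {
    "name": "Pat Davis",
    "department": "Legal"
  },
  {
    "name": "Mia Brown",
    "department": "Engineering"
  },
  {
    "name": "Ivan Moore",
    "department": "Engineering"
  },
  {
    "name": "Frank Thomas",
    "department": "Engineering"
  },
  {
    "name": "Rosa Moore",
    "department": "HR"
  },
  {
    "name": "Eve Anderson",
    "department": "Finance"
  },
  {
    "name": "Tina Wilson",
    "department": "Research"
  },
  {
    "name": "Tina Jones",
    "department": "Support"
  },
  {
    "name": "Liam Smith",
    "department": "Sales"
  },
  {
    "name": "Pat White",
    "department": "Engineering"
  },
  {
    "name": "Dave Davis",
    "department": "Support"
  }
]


Counting 'department' values across 11 records:

  Engineering: 4 ####
  Support: 2 ##
  Legal: 1 #
  HR: 1 #
  Finance: 1 #
  Research: 1 #
  Sales: 1 #

Most common: Engineering (4 times)

Engineering (4 times)
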